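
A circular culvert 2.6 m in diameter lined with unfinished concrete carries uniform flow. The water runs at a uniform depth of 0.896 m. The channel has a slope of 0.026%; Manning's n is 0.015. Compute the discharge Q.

For a circular section of diameter D = 2.6 m at depth y = 0.896 m, the central angle is θ = 2 arccos(1 − 2y/D) = 2.51 rad. Then A = (D²/8)(θ − sin θ) = 1.621 m² and P = Dθ/2 = 3.262 m.
Hydraulic radius R = A/P = 1.621/3.262 = 0.497 m.
Manning's equation: Q = (1/n) A R^(2/3) S^(1/2) = (1/0.015) × 1.621 × 0.497^(2/3) × 0.00026^(1/2) = 1.09 m³/s.

Q = 1.09 m³/s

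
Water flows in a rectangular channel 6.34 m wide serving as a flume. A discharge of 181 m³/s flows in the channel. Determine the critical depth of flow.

y_c = 4.36 m

For a rectangular channel, critical depth y_c = (q²/g)^(1/3) where q = Q/b = 181/6.34 = 28.55 m²/s.
So y_c = (28.55²/9.81)^(1/3) = 4.36 m.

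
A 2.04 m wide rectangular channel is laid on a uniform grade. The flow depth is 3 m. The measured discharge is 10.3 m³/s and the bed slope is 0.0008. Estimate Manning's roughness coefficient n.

n = 0.014

Flow area A = b·y = 2.04 × 3 = 6.12 m². Wetted perimeter P = b + 2y = 2.04 + 2×3 = 8.04 m.
Hydraulic radius R = A/P = 6.12/8.04 = 0.7612 m.
Rearranging Manning's equation: n = (1/Q) A R^(2/3) S^(1/2) = (1/10.3) × 6.12 × 0.7612^(2/3) × √0.0008 = 0.014.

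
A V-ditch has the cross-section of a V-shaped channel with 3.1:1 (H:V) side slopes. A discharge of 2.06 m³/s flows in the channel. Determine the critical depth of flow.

At critical depth, Q² T / (g A³) = 1, i.e. A³/T = Q²/g = 2.06²/9.81 = 0.4326.
Try y = 0.448 m: A³/T = 0.08671 — short.
Try y = 0.618 m: A³/T = 0.4331 — ≈ 0.4326.

y_c = 0.618 m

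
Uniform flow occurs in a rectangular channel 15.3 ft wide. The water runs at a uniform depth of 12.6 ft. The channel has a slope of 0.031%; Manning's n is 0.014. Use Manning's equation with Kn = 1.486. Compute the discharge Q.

Flow area A = b·y = 15.3 × 12.6 = 192.8 ft². Wetted perimeter P = b + 2y = 15.3 + 2×12.6 = 40.5 ft.
Hydraulic radius R = A/P = 192.8/40.5 = 4.76 ft.
Manning's equation: Q = (1.486/n) A R^(2/3) S^(1/2) = (1.486/0.014) × 192.8 × 4.76^(2/3) × 0.00031^(1/2) = 1020 ft³/s.

Q = 1020 ft³/s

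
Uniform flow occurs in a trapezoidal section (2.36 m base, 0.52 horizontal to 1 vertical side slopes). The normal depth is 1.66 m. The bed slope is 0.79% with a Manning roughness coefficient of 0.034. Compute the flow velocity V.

V = 2.39 m/s

With bottom width b = 2.36 m and side slope z = 0.52: A = (b + zy)y = (2.36 + 0.52×1.66)×1.66 = 5.351 m²; P = b + 2y√(1+z²) = 2.36 + 2×1.66×1.127 = 6.102 m.
Hydraulic radius R = A/P = 5.351/6.102 = 0.8768 m.
From Manning's equation, V = (1/n) R^(2/3) S^(1/2) = (1/0.034) × 0.8768^(2/3) × 0.0079^(1/2) = 2.39 m/s.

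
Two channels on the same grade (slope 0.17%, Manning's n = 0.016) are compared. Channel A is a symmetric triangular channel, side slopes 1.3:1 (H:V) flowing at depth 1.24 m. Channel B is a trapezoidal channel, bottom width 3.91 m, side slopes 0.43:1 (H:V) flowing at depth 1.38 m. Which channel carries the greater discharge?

channel B

Channel A: For a triangular section with side slope z = 1.3: A = zy² = 1.3×1.24² = 1.999 m²; P = 2y√(1+z²) = 2×1.24×1.64 = 4.068 m. Hydraulic radius R = A/P = 1.999/4.068 = 0.4914 m. Q_A = (1/0.016)·1.999·0.4914^(2/3)·√0.0017 = 3.208 m³/s.
Channel B: With bottom width b = 3.91 m and side slope z = 0.43: A = (b + zy)y = (3.91 + 0.43×1.38)×1.38 = 6.215 m²; P = b + 2y√(1+z²) = 3.91 + 2×1.38×1.089 = 6.914 m. Hydraulic radius R = A/P = 6.215/6.914 = 0.8988 m. Q_B = (1/0.016)·6.215·0.8988^(2/3)·√0.0017 = 14.92 m³/s.
Q_A = 3.208 m³/s vs Q_B = 14.92 m³/s, so channel B carries more.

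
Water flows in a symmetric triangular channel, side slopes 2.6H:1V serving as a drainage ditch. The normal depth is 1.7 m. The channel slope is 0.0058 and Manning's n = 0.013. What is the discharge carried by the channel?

For a triangular section with side slope z = 2.6: A = zy² = 2.6×1.7² = 7.514 m²; P = 2y√(1+z²) = 2×1.7×2.786 = 9.471 m.
Hydraulic radius R = A/P = 7.514/9.471 = 0.7933 m.
Manning's equation: Q = (1/n) A R^(2/3) S^(1/2) = (1/0.013) × 7.514 × 0.7933^(2/3) × 0.0058^(1/2) = 37.7 m³/s.

Q = 37.7 m³/s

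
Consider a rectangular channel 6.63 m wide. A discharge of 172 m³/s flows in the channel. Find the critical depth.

y_c = 4.09 m

For a rectangular channel, critical depth y_c = (q²/g)^(1/3) where q = Q/b = 172/6.63 = 25.94 m²/s.
So y_c = (25.94²/9.81)^(1/3) = 4.09 m.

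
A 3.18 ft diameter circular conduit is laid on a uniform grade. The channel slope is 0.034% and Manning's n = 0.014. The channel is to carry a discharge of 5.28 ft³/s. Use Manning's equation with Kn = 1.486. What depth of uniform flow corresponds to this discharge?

y_n = 1.39 ft

Manning's equation rearranged: A R^(2/3) = nQ / (1.486·√S) = 0.014 × 5.28 / (1.486 × √0.00034) = 2.698.
Try y = 1.65 ft: A R^(2/3) = 3.627 — high.
Try y = 1.16 ft: A R^(2/3) = 1.937 — low.
Try y = 1.39 ft: A R^(2/3) = 2.696 — ≈ 2.698.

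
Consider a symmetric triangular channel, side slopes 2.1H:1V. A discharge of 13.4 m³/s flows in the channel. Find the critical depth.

y_c = 1.53 m

At critical depth, Q² T / (g A³) = 1, i.e. A³/T = Q²/g = 13.4²/9.81 = 18.3.
Trying y = 1.1 m: A³/T = 3.551 — too small.
Trying y = 1.53 m: A³/T = 18.49 — ≈ 18.3.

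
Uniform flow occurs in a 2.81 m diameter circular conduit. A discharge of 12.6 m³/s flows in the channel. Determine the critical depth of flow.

y_c = 1.57 m

At critical depth, Q² T / (g A³) = 1, i.e. A³/T = Q²/g = 12.6²/9.81 = 16.18.
Try y = 1.72 m: A³/T = 23 — over.
Try y = 1.36 m: A³/T = 9.369 — short.
Try y = 1.57 m: A³/T = 16.21 — matches.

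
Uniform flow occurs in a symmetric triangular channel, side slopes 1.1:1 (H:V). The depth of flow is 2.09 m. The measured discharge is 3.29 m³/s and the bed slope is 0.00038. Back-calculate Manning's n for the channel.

For a triangular section with side slope z = 1.1: A = zy² = 1.1×2.09² = 4.805 m²; P = 2y√(1+z²) = 2×2.09×1.487 = 6.214 m.
Hydraulic radius R = A/P = 4.805/6.214 = 0.7732 m.
Rearranging Manning's equation: n = (1/Q) A R^(2/3) S^(1/2) = (1/3.29) × 4.805 × 0.7732^(2/3) × √0.00038 = 0.024.

n = 0.024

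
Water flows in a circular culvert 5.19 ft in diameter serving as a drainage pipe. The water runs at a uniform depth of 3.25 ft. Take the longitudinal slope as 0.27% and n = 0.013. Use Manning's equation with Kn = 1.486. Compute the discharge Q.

For a circular section of diameter D = 5.19 ft at depth y = 3.25 ft, the central angle is θ = 2 arccos(1 − 2y/D) = 3.652 rad. Then A = (D²/8)(θ − sin θ) = 13.94 ft² and P = Dθ/2 = 9.477 ft.
Hydraulic radius R = A/P = 13.94/9.477 = 1.471 ft.
Manning's equation: Q = (1.486/n) A R^(2/3) S^(1/2) = (1.486/0.013) × 13.94 × 1.471^(2/3) × 0.0027^(1/2) = 107 ft³/s.

Q = 107 ft³/s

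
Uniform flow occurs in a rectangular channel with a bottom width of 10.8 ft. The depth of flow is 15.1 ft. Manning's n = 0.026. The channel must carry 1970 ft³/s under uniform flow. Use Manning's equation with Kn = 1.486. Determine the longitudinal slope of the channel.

S = 0.00709

Flow area A = b·y = 10.8 × 15.1 = 163.1 ft². Wetted perimeter P = b + 2y = 10.8 + 2×15.1 = 41 ft.
Hydraulic radius R = A/P = 163.1/41 = 3.978 ft.
From Manning's equation, S = [nQ / (1.486 A R^(2/3))]² = [0.026 × 1970 / (1.486 × 163.1 × 3.978^(2/3))]² = 0.00709.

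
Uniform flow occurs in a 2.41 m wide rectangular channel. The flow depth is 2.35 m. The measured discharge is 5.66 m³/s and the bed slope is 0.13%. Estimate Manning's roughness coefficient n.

n = 0.031

Flow area A = b·y = 2.41 × 2.35 = 5.664 m². Wetted perimeter P = b + 2y = 2.41 + 2×2.35 = 7.11 m.
Hydraulic radius R = A/P = 5.664/7.11 = 0.7966 m.
Rearranging Manning's equation: n = (1/Q) A R^(2/3) S^(1/2) = (1/5.66) × 5.664 × 0.7966^(2/3) × √0.0013 = 0.031.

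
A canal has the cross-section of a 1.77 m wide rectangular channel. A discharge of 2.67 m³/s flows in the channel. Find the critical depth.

For a rectangular channel, critical depth y_c = (q²/g)^(1/3) where q = Q/b = 2.67/1.77 = 1.508 m²/s.
So y_c = (1.508²/9.81)^(1/3) = 0.614 m.

y_c = 0.614 m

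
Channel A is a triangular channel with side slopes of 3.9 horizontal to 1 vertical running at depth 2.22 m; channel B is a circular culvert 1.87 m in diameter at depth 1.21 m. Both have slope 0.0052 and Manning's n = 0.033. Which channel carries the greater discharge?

channel A

Channel A: For a triangular section with side slope z = 3.9: A = zy² = 3.9×2.22² = 19.22 m²; P = 2y√(1+z²) = 2×2.22×4.026 = 17.88 m. Hydraulic radius R = A/P = 19.22/17.88 = 1.075 m. Q_A = (1/0.033)·19.22·1.075^(2/3)·√0.0052 = 44.08 m³/s.
Channel B: For a circular section of diameter D = 1.87 m at depth y = 1.21 m, the central angle is θ = 2 arccos(1 − 2y/D) = 3.739 rad. Then A = (D²/8)(θ − sin θ) = 1.88 m² and P = Dθ/2 = 3.496 m. Hydraulic radius R = A/P = 1.88/3.496 = 0.5378 m. Q_B = (1/0.033)·1.88·0.5378^(2/3)·√0.0052 = 2.717 m³/s.
Q_A = 44.08 m³/s vs Q_B = 2.717 m³/s, so channel A carries more.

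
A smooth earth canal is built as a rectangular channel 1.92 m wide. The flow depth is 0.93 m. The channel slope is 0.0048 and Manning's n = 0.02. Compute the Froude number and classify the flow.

Flow area A = b·y = 1.92 × 0.93 = 1.786 m². Wetted perimeter P = b + 2y = 1.92 + 2×0.93 = 3.78 m.
Hydraulic radius R = A/P = 1.786/3.78 = 0.4724 m.
V = (1/n) R^(2/3) √S = (1/0.02) × 0.4724^(2/3) × √0.0048 = 2.101 m/s. Hydraulic depth D_h = A/T = 1.786/1.92 = 0.93 m.
Froude number Fr = V/√(g·D_h) = 2.101/√(9.81×0.93) = 0.696, which is less than 1, so the flow is subcritical.

subcritical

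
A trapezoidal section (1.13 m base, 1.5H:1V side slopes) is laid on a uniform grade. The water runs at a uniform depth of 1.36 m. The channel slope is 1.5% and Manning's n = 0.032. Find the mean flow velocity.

V = 3.06 m/s

With bottom width b = 1.13 m and side slope z = 1.5: A = (b + zy)y = (1.13 + 1.5×1.36)×1.36 = 4.311 m²; P = b + 2y√(1+z²) = 1.13 + 2×1.36×1.803 = 6.034 m.
Hydraulic radius R = A/P = 4.311/6.034 = 0.7145 m.
From Manning's equation, V = (1/n) R^(2/3) S^(1/2) = (1/0.032) × 0.7145^(2/3) × 0.015^(1/2) = 3.06 m/s.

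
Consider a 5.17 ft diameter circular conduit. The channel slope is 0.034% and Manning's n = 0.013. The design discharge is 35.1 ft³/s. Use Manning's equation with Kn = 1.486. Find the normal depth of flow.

Manning's equation rearranged: A R^(2/3) = nQ / (1.486·√S) = 0.013 × 35.1 / (1.486 × √0.00034) = 16.65.
Trying y = 3.56 ft: A R^(2/3) = 20.41 — too large.
Trying y = 2.42 ft: A R^(2/3) = 11.12 — too small.
Trying y = 3.09 ft: A R^(2/3) = 16.64 — close enough.

y_n = 3.09 ft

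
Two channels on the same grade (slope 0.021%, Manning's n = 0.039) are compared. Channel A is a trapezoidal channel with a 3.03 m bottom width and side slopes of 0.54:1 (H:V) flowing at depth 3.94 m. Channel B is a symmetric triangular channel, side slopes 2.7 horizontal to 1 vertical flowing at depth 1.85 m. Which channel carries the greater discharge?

channel A

Channel A: With bottom width b = 3.03 m and side slope z = 0.54: A = (b + zy)y = (3.03 + 0.54×3.94)×3.94 = 20.32 m²; P = b + 2y√(1+z²) = 3.03 + 2×3.94×1.136 = 11.99 m. Hydraulic radius R = A/P = 20.32/11.99 = 1.695 m. Q_A = (1/0.039)·20.32·1.695^(2/3)·√0.00021 = 10.74 m³/s.
Channel B: For a triangular section with side slope z = 2.7: A = zy² = 2.7×1.85² = 9.241 m²; P = 2y√(1+z²) = 2×1.85×2.879 = 10.65 m. Hydraulic radius R = A/P = 9.241/10.65 = 0.8674 m. Q_B = (1/0.039)·9.241·0.8674^(2/3)·√0.00021 = 3.123 m³/s.
Q_A = 10.74 m³/s vs Q_B = 3.123 m³/s, so channel A carries more.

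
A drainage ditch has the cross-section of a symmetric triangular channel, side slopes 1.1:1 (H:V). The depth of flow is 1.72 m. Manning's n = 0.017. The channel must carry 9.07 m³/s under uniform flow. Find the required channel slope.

For a triangular section with side slope z = 1.1: A = zy² = 1.1×1.72² = 3.254 m²; P = 2y√(1+z²) = 2×1.72×1.487 = 5.114 m.
Hydraulic radius R = A/P = 3.254/5.114 = 0.6363 m.
From Manning's equation, S = [nQ / (1 A R^(2/3))]² = [0.017 × 9.07 / (1 × 3.254 × 0.6363^(2/3))]² = 0.0041.

S = 0.0041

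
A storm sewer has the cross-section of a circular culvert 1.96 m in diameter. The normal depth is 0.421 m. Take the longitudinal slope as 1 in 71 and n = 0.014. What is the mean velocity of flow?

For a circular section of diameter D = 1.96 m at depth y = 0.421 m, the central angle is θ = 2 arccos(1 − 2y/D) = 1.928 rad. Then A = (D²/8)(θ − sin θ) = 0.4757 m² and P = Dθ/2 = 1.889 m.
Hydraulic radius R = A/P = 0.4757/1.889 = 0.2518 m.
From Manning's equation, V = (1/n) R^(2/3) S^(1/2) = (1/0.014) × 0.2518^(2/3) × 0.01408^(1/2) = 3.38 m/s.

V = 3.38 m/s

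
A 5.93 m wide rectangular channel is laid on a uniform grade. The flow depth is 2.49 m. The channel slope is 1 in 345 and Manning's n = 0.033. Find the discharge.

Flow area A = b·y = 5.93 × 2.49 = 14.77 m². Wetted perimeter P = b + 2y = 5.93 + 2×2.49 = 10.91 m.
Hydraulic radius R = A/P = 14.77/10.91 = 1.353 m.
Manning's equation: Q = (1/n) A R^(2/3) S^(1/2) = (1/0.033) × 14.77 × 1.353^(2/3) × 0.002899^(1/2) = 29.5 m³/s.

Q = 29.5 m³/s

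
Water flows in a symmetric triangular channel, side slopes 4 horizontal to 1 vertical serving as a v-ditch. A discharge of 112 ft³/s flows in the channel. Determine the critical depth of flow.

At critical depth, Q² T / (g A³) = 1, i.e. A³/T = Q²/g = 112²/32.2 = 389.6.
Try y = 1.83 ft: A³/T = 164.2 — too small.
Try y = 2.72 ft: A³/T = 1191 — too large.
Try y = 2.18 ft: A³/T = 393.9 — close enough.

y_c = 2.18 ft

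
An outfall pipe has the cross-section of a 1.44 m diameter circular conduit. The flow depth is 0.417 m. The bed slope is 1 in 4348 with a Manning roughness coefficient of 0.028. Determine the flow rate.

For a circular section of diameter D = 1.44 m at depth y = 0.417 m, the central angle is θ = 2 arccos(1 − 2y/D) = 2.273 rad. Then A = (D²/8)(θ − sin θ) = 0.3912 m² and P = Dθ/2 = 1.636 m.
Hydraulic radius R = A/P = 0.3912/1.636 = 0.2391 m.
Manning's equation: Q = (1/n) A R^(2/3) S^(1/2) = (1/0.028) × 0.3912 × 0.2391^(2/3) × 0.00023^(1/2) = 0.0816 m³/s.

Q = 0.0816 m³/s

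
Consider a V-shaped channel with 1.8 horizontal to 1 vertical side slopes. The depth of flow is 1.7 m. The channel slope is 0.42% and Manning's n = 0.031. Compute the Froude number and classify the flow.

For a triangular section with side slope z = 1.8: A = zy² = 1.8×1.7² = 5.202 m²; P = 2y√(1+z²) = 2×1.7×2.059 = 7.001 m.
Hydraulic radius R = A/P = 5.202/7.001 = 0.743 m.
V = (1/n) R^(2/3) √S = (1/0.031) × 0.743^(2/3) × √0.0042 = 1.715 m/s. Hydraulic depth D_h = A/T = 5.202/6.12 = 0.85 m.
Froude number Fr = V/√(g·D_h) = 1.715/√(9.81×0.85) = 0.594, which is less than 1, so the flow is subcritical.

subcritical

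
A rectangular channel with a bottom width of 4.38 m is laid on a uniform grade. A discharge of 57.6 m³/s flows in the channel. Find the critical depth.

For a rectangular channel, critical depth y_c = (q²/g)^(1/3) where q = Q/b = 57.6/4.38 = 13.15 m²/s.
So y_c = (13.15²/9.81)^(1/3) = 2.6 m.

y_c = 2.6 m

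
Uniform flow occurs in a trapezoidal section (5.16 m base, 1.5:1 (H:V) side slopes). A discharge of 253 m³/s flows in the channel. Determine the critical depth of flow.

y_c = 4.24 m

At critical depth, Q² T / (g A³) = 1, i.e. A³/T = Q²/g = 253²/9.81 = 6525.
At y = 4.75 m: A³/T = 10240 — over.
At y = 3.16 m: A³/T = 2091 — short.
At y = 4.24 m: A³/T = 6518 — ≈ 6525.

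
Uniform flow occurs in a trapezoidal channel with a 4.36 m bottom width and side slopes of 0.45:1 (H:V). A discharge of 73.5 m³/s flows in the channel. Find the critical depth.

At critical depth, Q² T / (g A³) = 1, i.e. A³/T = Q²/g = 73.5²/9.81 = 550.7.
Trying y = 3.01 m: A³/T = 719.9 — too large.
Trying y = 2.34 m: A³/T = 314.3 — too small.
Trying y = 2.78 m: A³/T = 553.1 — matches.

y_c = 2.78 m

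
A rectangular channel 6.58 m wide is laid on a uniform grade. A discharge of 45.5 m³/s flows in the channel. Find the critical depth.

y_c = 1.7 m

For a rectangular channel, critical depth y_c = (q²/g)^(1/3) where q = Q/b = 45.5/6.58 = 6.915 m²/s.
So y_c = (6.915²/9.81)^(1/3) = 1.7 m.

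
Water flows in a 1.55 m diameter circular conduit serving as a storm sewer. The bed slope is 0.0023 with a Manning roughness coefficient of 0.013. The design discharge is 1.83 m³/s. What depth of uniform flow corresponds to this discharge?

y_n = 0.77 m

Manning's equation rearranged: A R^(2/3) = nQ / (1·√S) = 0.013 × 1.83 / (√0.0023) = 0.4961.
Trying y = 0.649 m: A R^(2/3) = 0.3673 — too small.
Trying y = 0.953 m: A R^(2/3) = 0.6992 — too large.
Trying y = 0.77 m: A R^(2/3) = 0.496 — matches.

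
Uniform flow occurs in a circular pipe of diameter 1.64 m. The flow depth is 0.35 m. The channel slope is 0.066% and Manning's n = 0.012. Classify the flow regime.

For a circular section of diameter D = 1.64 m at depth y = 0.35 m, the central angle is θ = 2 arccos(1 − 2y/D) = 1.921 rad. Then A = (D²/8)(θ − sin θ) = 0.33 m² and P = Dθ/2 = 1.575 m.
Hydraulic radius R = A/P = 0.33/1.575 = 0.2095 m.
V = (1/n) R^(2/3) √S = (1/0.012) × 0.2095^(2/3) × √0.00066 = 0.7552 m/s. Hydraulic depth D_h = A/T = 0.33/1.344 = 0.2455 m.
Froude number Fr = V/√(g·D_h) = 0.7552/√(9.81×0.2455) = 0.487, which is less than 1, so the flow is subcritical.

subcritical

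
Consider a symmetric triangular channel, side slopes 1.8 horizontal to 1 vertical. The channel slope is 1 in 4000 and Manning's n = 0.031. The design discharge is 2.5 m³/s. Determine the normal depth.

Manning's equation rearranged: A R^(2/3) = nQ / (1·√S) = 0.031 × 2.5 / (√0.00025) = 4.902.
Try y = 1.37 m: A R^(2/3) = 2.4 — low.
Try y = 1.79 m: A R^(2/3) = 4.897 — close enough.

y_n = 1.79 m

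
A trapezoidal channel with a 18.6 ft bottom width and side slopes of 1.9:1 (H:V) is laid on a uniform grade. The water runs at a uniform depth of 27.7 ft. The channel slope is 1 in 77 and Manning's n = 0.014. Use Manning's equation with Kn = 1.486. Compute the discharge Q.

With bottom width b = 18.6 ft and side slope z = 1.9: A = (b + zy)y = (18.6 + 1.9×27.7)×27.7 = 1973 ft²; P = b + 2y√(1+z²) = 18.6 + 2×27.7×2.147 = 137.5 ft.
Hydraulic radius R = A/P = 1973/137.5 = 14.34 ft.
Manning's equation: Q = (1.486/n) A R^(2/3) S^(1/2) = (1.486/0.014) × 1973 × 14.34^(2/3) × 0.01299^(1/2) = 141000 ft³/s.

Q = 141000 ft³/s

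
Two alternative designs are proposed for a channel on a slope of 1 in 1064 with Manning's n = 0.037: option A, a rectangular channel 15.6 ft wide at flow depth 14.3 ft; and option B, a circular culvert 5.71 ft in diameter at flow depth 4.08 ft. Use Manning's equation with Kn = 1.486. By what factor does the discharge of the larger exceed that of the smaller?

Channel A: Flow area A = b·y = 15.6 × 14.3 = 223.1 ft². Wetted perimeter P = b + 2y = 15.6 + 2×14.3 = 44.2 ft. Hydraulic radius R = A/P = 223.1/44.2 = 5.047 ft. Q_A = (1.486/0.037)·223.1·5.047^(2/3)·√0.0009398 = 808.2 ft³/s.
Channel B: For a circular section of diameter D = 5.71 ft at depth y = 4.08 ft, the central angle is θ = 2 arccos(1 − 2y/D) = 4.029 rad. Then A = (D²/8)(θ − sin θ) = 19.58 ft² and P = Dθ/2 = 11.5 ft. Hydraulic radius R = A/P = 19.58/11.5 = 1.702 ft. Q_B = (1.486/0.037)·19.58·1.702^(2/3)·√0.0009398 = 34.36 ft³/s.
The larger discharge is 808.2 ft³/s and the smaller is 34.36 ft³/s; the ratio is 23.5.

23.5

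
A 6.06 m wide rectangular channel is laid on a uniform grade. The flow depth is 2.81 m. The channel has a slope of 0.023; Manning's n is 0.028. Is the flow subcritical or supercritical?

supercritical

Flow area A = b·y = 6.06 × 2.81 = 17.03 m². Wetted perimeter P = b + 2y = 6.06 + 2×2.81 = 11.68 m.
Hydraulic radius R = A/P = 17.03/11.68 = 1.458 m.
V = (1/n) R^(2/3) √S = (1/0.028) × 1.458^(2/3) × √0.023 = 6.964 m/s. Hydraulic depth D_h = A/T = 17.03/6.06 = 2.81 m.
Froude number Fr = V/√(g·D_h) = 6.964/√(9.81×2.81) = 1.33, which is greater than 1, so the flow is supercritical.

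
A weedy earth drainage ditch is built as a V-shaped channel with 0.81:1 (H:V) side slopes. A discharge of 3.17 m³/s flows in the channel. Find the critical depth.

At critical depth, Q² T / (g A³) = 1, i.e. A³/T = Q²/g = 3.17²/9.81 = 1.024.
Try y = 1.4 m: A³/T = 1.764 — over.
Try y = 0.993 m: A³/T = 0.3167 — short.
Try y = 1.26 m: A³/T = 1.042 — ≈ 1.024.

y_c = 1.26 m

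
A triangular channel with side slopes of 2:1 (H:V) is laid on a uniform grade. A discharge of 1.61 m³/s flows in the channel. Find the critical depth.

y_c = 0.667 m

At critical depth, Q² T / (g A³) = 1, i.e. A³/T = Q²/g = 1.61²/9.81 = 0.2642.
At y = 0.75 m: A³/T = 0.4746 — high.
At y = 0.54 m: A³/T = 0.09183 — low.
At y = 0.667 m: A³/T = 0.264 — close enough.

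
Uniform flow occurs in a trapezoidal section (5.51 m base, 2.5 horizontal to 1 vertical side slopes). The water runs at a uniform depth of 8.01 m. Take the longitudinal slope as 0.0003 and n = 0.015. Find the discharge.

With bottom width b = 5.51 m and side slope z = 2.5: A = (b + zy)y = (5.51 + 2.5×8.01)×8.01 = 204.5 m²; P = b + 2y√(1+z²) = 5.51 + 2×8.01×2.693 = 48.65 m.
Hydraulic radius R = A/P = 204.5/48.65 = 4.205 m.
Manning's equation: Q = (1/n) A R^(2/3) S^(1/2) = (1/0.015) × 204.5 × 4.205^(2/3) × 0.0003^(1/2) = 615 m³/s.

Q = 615 m³/s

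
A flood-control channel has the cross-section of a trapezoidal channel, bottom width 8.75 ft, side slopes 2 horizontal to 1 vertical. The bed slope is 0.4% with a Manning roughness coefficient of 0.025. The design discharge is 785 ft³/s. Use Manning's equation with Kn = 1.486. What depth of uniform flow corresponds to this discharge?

Manning's equation rearranged: A R^(2/3) = nQ / (1.486·√S) = 0.025 × 785 / (1.486 × √0.004) = 208.8.
Try y = 6.51 ft: A R^(2/3) = 341.7 — too large.
Try y = 3.68 ft: A R^(2/3) = 104.8 — too small.
Try y = 5.16 ft: A R^(2/3) = 208.8 — matches.

y_n = 5.16 ft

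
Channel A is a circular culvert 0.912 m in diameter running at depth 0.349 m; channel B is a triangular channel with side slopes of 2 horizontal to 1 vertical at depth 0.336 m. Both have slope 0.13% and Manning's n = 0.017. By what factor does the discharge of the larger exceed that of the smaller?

Channel A: For a circular section of diameter D = 0.912 m at depth y = 0.349 m, the central angle is θ = 2 arccos(1 − 2y/D) = 2.668 rad. Then A = (D²/8)(θ − sin θ) = 0.2299 m² and P = Dθ/2 = 1.217 m. Hydraulic radius R = A/P = 0.2299/1.217 = 0.189 m. Q_A = (1/0.017)·0.2299·0.189^(2/3)·√0.0013 = 0.1606 m³/s.
Channel B: For a triangular section with side slope z = 2: A = zy² = 2×0.336² = 0.2258 m²; P = 2y√(1+z²) = 2×0.336×2.236 = 1.503 m. Hydraulic radius R = A/P = 0.2258/1.503 = 0.1503 m. Q_B = (1/0.017)·0.2258·0.1503^(2/3)·√0.0013 = 0.1354 m³/s.
The larger discharge is 0.1606 m³/s and the smaller is 0.1354 m³/s; the ratio is 1.19.

1.19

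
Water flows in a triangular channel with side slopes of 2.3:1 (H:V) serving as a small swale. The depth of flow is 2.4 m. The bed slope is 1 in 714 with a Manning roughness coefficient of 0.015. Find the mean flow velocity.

V = 2.66 m/s

For a triangular section with side slope z = 2.3: A = zy² = 2.3×2.4² = 13.25 m²; P = 2y√(1+z²) = 2×2.4×2.508 = 12.04 m.
Hydraulic radius R = A/P = 13.25/12.04 = 1.1 m.
From Manning's equation, V = (1/n) R^(2/3) S^(1/2) = (1/0.015) × 1.1^(2/3) × 0.001401^(1/2) = 2.66 m/s.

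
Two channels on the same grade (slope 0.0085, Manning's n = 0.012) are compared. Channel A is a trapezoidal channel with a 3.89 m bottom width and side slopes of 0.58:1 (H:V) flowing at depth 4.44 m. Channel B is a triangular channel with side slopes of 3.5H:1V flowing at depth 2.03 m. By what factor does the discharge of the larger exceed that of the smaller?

Channel A: With bottom width b = 3.89 m and side slope z = 0.58: A = (b + zy)y = (3.89 + 0.58×4.44)×4.44 = 28.71 m²; P = b + 2y√(1+z²) = 3.89 + 2×4.44×1.156 = 14.16 m. Hydraulic radius R = A/P = 28.71/14.16 = 2.028 m. Q_A = (1/0.012)·28.71·2.028^(2/3)·√0.0085 = 353.3 m³/s.
Channel B: For a triangular section with side slope z = 3.5: A = zy² = 3.5×2.03² = 14.42 m²; P = 2y√(1+z²) = 2×2.03×3.64 = 14.78 m. Hydraulic radius R = A/P = 14.42/14.78 = 0.9759 m. Q_B = (1/0.012)·14.42·0.9759^(2/3)·√0.0085 = 109 m³/s.
The larger discharge is 353.3 m³/s and the smaller is 109 m³/s; the ratio is 3.24.

3.24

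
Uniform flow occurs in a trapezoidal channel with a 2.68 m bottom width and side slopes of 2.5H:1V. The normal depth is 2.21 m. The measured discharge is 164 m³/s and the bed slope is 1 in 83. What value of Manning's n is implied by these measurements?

n = 0.014

With bottom width b = 2.68 m and side slope z = 2.5: A = (b + zy)y = (2.68 + 2.5×2.21)×2.21 = 18.13 m²; P = b + 2y√(1+z²) = 2.68 + 2×2.21×2.693 = 14.58 m.
Hydraulic radius R = A/P = 18.13/14.58 = 1.244 m.
Rearranging Manning's equation: n = (1/Q) A R^(2/3) S^(1/2) = (1/164) × 18.13 × 1.244^(2/3) × √0.01205 = 0.014.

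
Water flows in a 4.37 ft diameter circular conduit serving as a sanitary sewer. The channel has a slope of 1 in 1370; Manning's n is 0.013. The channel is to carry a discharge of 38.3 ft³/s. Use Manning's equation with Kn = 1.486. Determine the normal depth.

y_n = 2.9 ft

Manning's equation rearranged: A R^(2/3) = nQ / (1.486·√S) = 0.013 × 38.3 / (1.486 × √0.0007299) = 12.4.
Try y = 2.14 ft: A R^(2/3) = 7.678 — short.
Try y = 2.9 ft: A R^(2/3) = 12.39 — close enough.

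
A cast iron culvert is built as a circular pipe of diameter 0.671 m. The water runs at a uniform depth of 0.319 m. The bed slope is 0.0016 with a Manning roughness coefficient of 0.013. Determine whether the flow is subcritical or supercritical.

For a circular section of diameter D = 0.671 m at depth y = 0.319 m, the central angle is θ = 2 arccos(1 − 2y/D) = 3.043 rad. Then A = (D²/8)(θ − sin θ) = 0.1657 m² and P = Dθ/2 = 1.021 m.
Hydraulic radius R = A/P = 0.1657/1.021 = 0.1623 m.
V = (1/n) R^(2/3) √S = (1/0.013) × 0.1623^(2/3) × √0.0016 = 0.9156 m/s. Hydraulic depth D_h = A/T = 0.1657/0.6702 = 0.2473 m.
Froude number Fr = V/√(g·D_h) = 0.9156/√(9.81×0.2473) = 0.588, which is less than 1, so the flow is subcritical.

subcritical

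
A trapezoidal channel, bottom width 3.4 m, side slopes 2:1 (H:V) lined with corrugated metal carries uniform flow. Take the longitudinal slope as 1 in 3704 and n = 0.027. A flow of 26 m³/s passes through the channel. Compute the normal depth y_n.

y_n = 3.1 m

Manning's equation rearranged: A R^(2/3) = nQ / (1·√S) = 0.027 × 26 / (√0.00027) = 42.72.
Trying y = 3.94 m: A R^(2/3) = 73.21 — high.
Trying y = 3.1 m: A R^(2/3) = 42.79 — matches.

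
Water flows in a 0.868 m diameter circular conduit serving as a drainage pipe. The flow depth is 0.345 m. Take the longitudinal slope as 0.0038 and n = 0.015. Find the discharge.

For a circular section of diameter D = 0.868 m at depth y = 0.345 m, the central angle is θ = 2 arccos(1 − 2y/D) = 2.729 rad. Then A = (D²/8)(θ − sin θ) = 0.2192 m² and P = Dθ/2 = 1.184 m.
Hydraulic radius R = A/P = 0.2192/1.184 = 0.1851 m.
Manning's equation: Q = (1/n) A R^(2/3) S^(1/2) = (1/0.015) × 0.2192 × 0.1851^(2/3) × 0.0038^(1/2) = 0.293 m³/s.

Q = 0.293 m³/s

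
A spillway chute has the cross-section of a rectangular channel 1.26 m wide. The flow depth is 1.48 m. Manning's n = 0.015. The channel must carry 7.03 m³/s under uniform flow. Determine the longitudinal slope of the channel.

Flow area A = b·y = 1.26 × 1.48 = 1.865 m². Wetted perimeter P = b + 2y = 1.26 + 2×1.48 = 4.22 m.
Hydraulic radius R = A/P = 1.865/4.22 = 0.4419 m.
From Manning's equation, S = [nQ / (1 A R^(2/3))]² = [0.015 × 7.03 / (1 × 1.865 × 0.4419^(2/3))]² = 0.0095.

S = 0.0095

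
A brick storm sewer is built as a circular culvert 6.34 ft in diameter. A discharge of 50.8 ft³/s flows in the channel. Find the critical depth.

y_c = 1.86 ft

At critical depth, Q² T / (g A³) = 1, i.e. A³/T = Q²/g = 50.8²/32.2 = 80.14.
Trying y = 2.08 ft: A³/T = 123 — over.
Trying y = 1.52 ft: A³/T = 36.37 — short.
Trying y = 1.86 ft: A³/T = 79.76 — close enough.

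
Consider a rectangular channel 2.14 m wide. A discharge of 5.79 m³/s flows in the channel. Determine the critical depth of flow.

y_c = 0.907 m

For a rectangular channel, critical depth y_c = (q²/g)^(1/3) where q = Q/b = 5.79/2.14 = 2.706 m²/s.
So y_c = (2.706²/9.81)^(1/3) = 0.907 m.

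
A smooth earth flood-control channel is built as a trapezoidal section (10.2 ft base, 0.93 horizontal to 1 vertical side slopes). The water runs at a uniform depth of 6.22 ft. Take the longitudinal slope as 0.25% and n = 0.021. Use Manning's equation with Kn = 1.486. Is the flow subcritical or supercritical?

With bottom width b = 10.2 ft and side slope z = 0.93: A = (b + zy)y = (10.2 + 0.93×6.22)×6.22 = 99.42 ft²; P = b + 2y√(1+z²) = 10.2 + 2×6.22×1.366 = 27.19 ft.
Hydraulic radius R = A/P = 99.42/27.19 = 3.657 ft.
V = (1.486/n) R^(2/3) √S = (1.486/0.021) × 3.657^(2/3) × √0.0025 = 8.398 ft/s. Hydraulic depth D_h = A/T = 99.42/21.77 = 4.567 ft.
Froude number Fr = V/√(g·D_h) = 8.398/√(32.2×4.567) = 0.693, which is less than 1, so the flow is subcritical.

subcritical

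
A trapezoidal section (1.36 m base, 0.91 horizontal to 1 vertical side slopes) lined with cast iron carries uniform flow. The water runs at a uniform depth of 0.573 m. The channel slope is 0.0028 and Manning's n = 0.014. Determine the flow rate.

Q = 2.1 m³/s

With bottom width b = 1.36 m and side slope z = 0.91: A = (b + zy)y = (1.36 + 0.91×0.573)×0.573 = 1.078 m²; P = b + 2y√(1+z²) = 1.36 + 2×0.573×1.352 = 2.909 m.
Hydraulic radius R = A/P = 1.078/2.909 = 0.3705 m.
Manning's equation: Q = (1/n) A R^(2/3) S^(1/2) = (1/0.014) × 1.078 × 0.3705^(2/3) × 0.0028^(1/2) = 2.1 m³/s.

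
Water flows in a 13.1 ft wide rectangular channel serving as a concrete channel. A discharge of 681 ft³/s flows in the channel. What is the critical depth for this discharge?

y_c = 4.38 ft

For a rectangular channel, critical depth y_c = (q²/g)^(1/3) where q = Q/b = 681/13.1 = 51.98 ft²/s.
So y_c = (51.98²/32.2)^(1/3) = 4.38 ft.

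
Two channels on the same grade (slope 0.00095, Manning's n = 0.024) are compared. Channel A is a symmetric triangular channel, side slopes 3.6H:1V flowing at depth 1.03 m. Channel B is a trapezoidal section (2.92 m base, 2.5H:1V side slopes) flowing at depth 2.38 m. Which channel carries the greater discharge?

Channel A: For a triangular section with side slope z = 3.6: A = zy² = 3.6×1.03² = 3.819 m²; P = 2y√(1+z²) = 2×1.03×3.736 = 7.697 m. Hydraulic radius R = A/P = 3.819/7.697 = 0.4962 m. Q_A = (1/0.024)·3.819·0.4962^(2/3)·√0.00095 = 3.074 m³/s.
Channel B: With bottom width b = 2.92 m and side slope z = 2.5: A = (b + zy)y = (2.92 + 2.5×2.38)×2.38 = 21.11 m²; P = b + 2y√(1+z²) = 2.92 + 2×2.38×2.693 = 15.74 m. Hydraulic radius R = A/P = 21.11/15.74 = 1.341 m. Q_B = (1/0.024)·21.11·1.341^(2/3)·√0.00095 = 32.98 m³/s.
Q_A = 3.074 m³/s vs Q_B = 32.98 m³/s, so channel B carries more.

channel B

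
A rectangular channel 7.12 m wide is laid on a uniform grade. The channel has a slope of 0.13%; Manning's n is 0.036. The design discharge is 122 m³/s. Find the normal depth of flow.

y_n = 9.14 m

Manning's equation rearranged: A R^(2/3) = nQ / (1·√S) = 0.036 × 122 / (√0.0013) = 121.8.
At y = 10.9 m: A R^(2/3) = 149.9 — high.
At y = 6.87 m: A R^(2/3) = 86.33 — low.
At y = 9.14 m: A R^(2/3) = 121.8 — matches.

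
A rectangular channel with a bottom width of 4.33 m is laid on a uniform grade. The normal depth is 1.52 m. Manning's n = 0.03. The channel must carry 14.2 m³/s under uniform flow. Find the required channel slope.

Flow area A = b·y = 4.33 × 1.52 = 6.582 m². Wetted perimeter P = b + 2y = 4.33 + 2×1.52 = 7.37 m.
Hydraulic radius R = A/P = 6.582/7.37 = 0.893 m.
From Manning's equation, S = [nQ / (1 A R^(2/3))]² = [0.03 × 14.2 / (1 × 6.582 × 0.893^(2/3))]² = 0.00487.

S = 0.00487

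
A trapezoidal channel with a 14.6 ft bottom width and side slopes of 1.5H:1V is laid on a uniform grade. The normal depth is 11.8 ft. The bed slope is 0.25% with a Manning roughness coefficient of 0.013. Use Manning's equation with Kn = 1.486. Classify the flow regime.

With bottom width b = 14.6 ft and side slope z = 1.5: A = (b + zy)y = (14.6 + 1.5×11.8)×11.8 = 381.1 ft²; P = b + 2y√(1+z²) = 14.6 + 2×11.8×1.803 = 57.15 ft.
Hydraulic radius R = A/P = 381.1/57.15 = 6.67 ft.
V = (1.486/n) R^(2/3) √S = (1.486/0.013) × 6.67^(2/3) × √0.0025 = 20.25 ft/s. Hydraulic depth D_h = A/T = 381.1/50 = 7.623 ft.
Froude number Fr = V/√(g·D_h) = 20.25/√(32.2×7.623) = 1.29, which is greater than 1, so the flow is supercritical.

supercritical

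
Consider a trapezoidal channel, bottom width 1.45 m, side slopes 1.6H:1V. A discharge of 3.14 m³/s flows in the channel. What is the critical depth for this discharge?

y_c = 0.619 m

At critical depth, Q² T / (g A³) = 1, i.e. A³/T = Q²/g = 3.14²/9.81 = 1.005.
At y = 0.526 m: A³/T = 0.559 — low.
At y = 0.619 m: A³/T = 1.005 — matches.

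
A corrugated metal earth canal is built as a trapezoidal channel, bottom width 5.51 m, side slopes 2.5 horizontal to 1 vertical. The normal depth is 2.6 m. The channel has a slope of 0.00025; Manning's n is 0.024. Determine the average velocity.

V = 0.901 m/s

With bottom width b = 5.51 m and side slope z = 2.5: A = (b + zy)y = (5.51 + 2.5×2.6)×2.6 = 31.23 m²; P = b + 2y√(1+z²) = 5.51 + 2×2.6×2.693 = 19.51 m.
Hydraulic radius R = A/P = 31.23/19.51 = 1.6 m.
From Manning's equation, V = (1/n) R^(2/3) S^(1/2) = (1/0.024) × 1.6^(2/3) × 0.00025^(1/2) = 0.901 m/s.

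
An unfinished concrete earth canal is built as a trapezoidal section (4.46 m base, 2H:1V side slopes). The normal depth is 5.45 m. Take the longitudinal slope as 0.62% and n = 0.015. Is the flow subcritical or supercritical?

supercritical

With bottom width b = 4.46 m and side slope z = 2: A = (b + zy)y = (4.46 + 2×5.45)×5.45 = 83.71 m²; P = b + 2y√(1+z²) = 4.46 + 2×5.45×2.236 = 28.83 m.
Hydraulic radius R = A/P = 83.71/28.83 = 2.903 m.
V = (1/n) R^(2/3) √S = (1/0.015) × 2.903^(2/3) × √0.0062 = 10.68 m/s. Hydraulic depth D_h = A/T = 83.71/26.26 = 3.188 m.
Froude number Fr = V/√(g·D_h) = 10.68/√(9.81×3.188) = 1.91, which is greater than 1, so the flow is supercritical.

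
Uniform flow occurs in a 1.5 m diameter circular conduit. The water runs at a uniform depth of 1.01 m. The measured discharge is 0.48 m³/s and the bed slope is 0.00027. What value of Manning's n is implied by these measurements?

For a circular section of diameter D = 1.5 m at depth y = 1.01 m, the central angle is θ = 2 arccos(1 − 2y/D) = 3.85 rad. Then A = (D²/8)(θ − sin θ) = 1.266 m² and P = Dθ/2 = 2.887 m.
Hydraulic radius R = A/P = 1.266/2.887 = 0.4384 m.
Rearranging Manning's equation: n = (1/Q) A R^(2/3) S^(1/2) = (1/0.48) × 1.266 × 0.4384^(2/3) × √0.00027 = 0.025.

n = 0.025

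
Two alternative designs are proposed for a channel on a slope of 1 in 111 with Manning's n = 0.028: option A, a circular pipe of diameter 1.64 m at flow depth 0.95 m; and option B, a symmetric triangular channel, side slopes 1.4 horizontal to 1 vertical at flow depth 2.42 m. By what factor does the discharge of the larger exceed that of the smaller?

Channel A: For a circular section of diameter D = 1.64 m at depth y = 0.95 m, the central angle is θ = 2 arccos(1 − 2y/D) = 3.46 rad. Then A = (D²/8)(θ − sin θ) = 1.269 m² and P = Dθ/2 = 2.837 m. Hydraulic radius R = A/P = 1.269/2.837 = 0.4471 m. Q_A = (1/0.028)·1.269·0.4471^(2/3)·√0.009009 = 2.514 m³/s.
Channel B: For a triangular section with side slope z = 1.4: A = zy² = 1.4×2.42² = 8.199 m²; P = 2y√(1+z²) = 2×2.42×1.72 = 8.327 m. Hydraulic radius R = A/P = 8.199/8.327 = 0.9846 m. Q_B = (1/0.028)·8.199·0.9846^(2/3)·√0.009009 = 27.51 m³/s.
The larger discharge is 27.51 m³/s and the smaller is 2.514 m³/s; the ratio is 10.9.

10.9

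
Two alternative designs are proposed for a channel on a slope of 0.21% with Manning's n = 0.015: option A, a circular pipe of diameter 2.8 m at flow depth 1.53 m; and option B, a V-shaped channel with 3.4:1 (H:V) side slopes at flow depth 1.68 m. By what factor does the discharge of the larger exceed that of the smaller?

Channel A: For a circular section of diameter D = 2.8 m at depth y = 1.53 m, the central angle is θ = 2 arccos(1 − 2y/D) = 3.328 rad. Then A = (D²/8)(θ − sin θ) = 3.442 m² and P = Dθ/2 = 4.659 m. Hydraulic radius R = A/P = 3.442/4.659 = 0.7389 m. Q_A = (1/0.015)·3.442·0.7389^(2/3)·√0.0021 = 8.595 m³/s.
Channel B: For a triangular section with side slope z = 3.4: A = zy² = 3.4×1.68² = 9.596 m²; P = 2y√(1+z²) = 2×1.68×3.544 = 11.91 m. Hydraulic radius R = A/P = 9.596/11.91 = 0.8059 m. Q_B = (1/0.015)·9.596·0.8059^(2/3)·√0.0021 = 25.39 m³/s.
The larger discharge is 25.39 m³/s and the smaller is 8.595 m³/s; the ratio is 2.95.

2.95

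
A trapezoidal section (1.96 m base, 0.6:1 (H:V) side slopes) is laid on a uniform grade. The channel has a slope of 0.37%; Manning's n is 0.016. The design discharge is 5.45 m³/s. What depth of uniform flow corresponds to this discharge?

Manning's equation rearranged: A R^(2/3) = nQ / (1·√S) = 0.016 × 5.45 / (√0.0037) = 1.434.
Try y = 0.736 m: A R^(2/3) = 1.085 — low.
Try y = 1.08 m: A R^(2/3) = 2.067 — high.
Try y = 0.87 m: A R^(2/3) = 1.434 — matches.

y_n = 0.87 m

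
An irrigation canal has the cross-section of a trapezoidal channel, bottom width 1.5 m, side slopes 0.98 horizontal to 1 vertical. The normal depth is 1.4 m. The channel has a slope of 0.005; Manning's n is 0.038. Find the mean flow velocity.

V = 1.52 m/s

With bottom width b = 1.5 m and side slope z = 0.98: A = (b + zy)y = (1.5 + 0.98×1.4)×1.4 = 4.021 m²; P = b + 2y√(1+z²) = 1.5 + 2×1.4×1.4 = 5.42 m.
Hydraulic radius R = A/P = 4.021/5.42 = 0.7418 m.
From Manning's equation, V = (1/n) R^(2/3) S^(1/2) = (1/0.038) × 0.7418^(2/3) × 0.005^(1/2) = 1.52 m/s.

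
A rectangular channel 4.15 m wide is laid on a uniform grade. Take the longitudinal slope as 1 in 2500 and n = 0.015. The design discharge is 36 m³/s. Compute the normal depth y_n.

Manning's equation rearranged: A R^(2/3) = nQ / (1·√S) = 0.015 × 36 / (√0.0004) = 27.
At y = 6 m: A R^(2/3) = 33.23 — too large.
At y = 3.87 m: A R^(2/3) = 19.63 — too small.
At y = 5.03 m: A R^(2/3) = 26.98 — close enough.

y_n = 5.03 m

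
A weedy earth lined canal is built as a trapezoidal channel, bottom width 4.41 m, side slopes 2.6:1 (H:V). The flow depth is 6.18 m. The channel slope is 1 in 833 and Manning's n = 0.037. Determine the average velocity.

With bottom width b = 4.41 m and side slope z = 2.6: A = (b + zy)y = (4.41 + 2.6×6.18)×6.18 = 126.6 m²; P = b + 2y√(1+z²) = 4.41 + 2×6.18×2.786 = 38.84 m.
Hydraulic radius R = A/P = 126.6/38.84 = 3.258 m.
From Manning's equation, V = (1/n) R^(2/3) S^(1/2) = (1/0.037) × 3.258^(2/3) × 0.0012^(1/2) = 2.06 m/s.

V = 2.06 m/s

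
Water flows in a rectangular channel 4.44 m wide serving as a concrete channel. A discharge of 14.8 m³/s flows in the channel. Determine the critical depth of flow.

For a rectangular channel, critical depth y_c = (q²/g)^(1/3) where q = Q/b = 14.8/4.44 = 3.333 m²/s.
So y_c = (3.333²/9.81)^(1/3) = 1.04 m.

y_c = 1.04 m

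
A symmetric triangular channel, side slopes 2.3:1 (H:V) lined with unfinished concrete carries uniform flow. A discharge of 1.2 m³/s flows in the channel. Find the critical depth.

At critical depth, Q² T / (g A³) = 1, i.e. A³/T = Q²/g = 1.2²/9.81 = 0.1468.
Trying y = 0.497 m: A³/T = 0.08021 — too small.
Trying y = 0.62 m: A³/T = 0.2423 — too large.
Trying y = 0.561 m: A³/T = 0.147 — matches.

y_c = 0.561 m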